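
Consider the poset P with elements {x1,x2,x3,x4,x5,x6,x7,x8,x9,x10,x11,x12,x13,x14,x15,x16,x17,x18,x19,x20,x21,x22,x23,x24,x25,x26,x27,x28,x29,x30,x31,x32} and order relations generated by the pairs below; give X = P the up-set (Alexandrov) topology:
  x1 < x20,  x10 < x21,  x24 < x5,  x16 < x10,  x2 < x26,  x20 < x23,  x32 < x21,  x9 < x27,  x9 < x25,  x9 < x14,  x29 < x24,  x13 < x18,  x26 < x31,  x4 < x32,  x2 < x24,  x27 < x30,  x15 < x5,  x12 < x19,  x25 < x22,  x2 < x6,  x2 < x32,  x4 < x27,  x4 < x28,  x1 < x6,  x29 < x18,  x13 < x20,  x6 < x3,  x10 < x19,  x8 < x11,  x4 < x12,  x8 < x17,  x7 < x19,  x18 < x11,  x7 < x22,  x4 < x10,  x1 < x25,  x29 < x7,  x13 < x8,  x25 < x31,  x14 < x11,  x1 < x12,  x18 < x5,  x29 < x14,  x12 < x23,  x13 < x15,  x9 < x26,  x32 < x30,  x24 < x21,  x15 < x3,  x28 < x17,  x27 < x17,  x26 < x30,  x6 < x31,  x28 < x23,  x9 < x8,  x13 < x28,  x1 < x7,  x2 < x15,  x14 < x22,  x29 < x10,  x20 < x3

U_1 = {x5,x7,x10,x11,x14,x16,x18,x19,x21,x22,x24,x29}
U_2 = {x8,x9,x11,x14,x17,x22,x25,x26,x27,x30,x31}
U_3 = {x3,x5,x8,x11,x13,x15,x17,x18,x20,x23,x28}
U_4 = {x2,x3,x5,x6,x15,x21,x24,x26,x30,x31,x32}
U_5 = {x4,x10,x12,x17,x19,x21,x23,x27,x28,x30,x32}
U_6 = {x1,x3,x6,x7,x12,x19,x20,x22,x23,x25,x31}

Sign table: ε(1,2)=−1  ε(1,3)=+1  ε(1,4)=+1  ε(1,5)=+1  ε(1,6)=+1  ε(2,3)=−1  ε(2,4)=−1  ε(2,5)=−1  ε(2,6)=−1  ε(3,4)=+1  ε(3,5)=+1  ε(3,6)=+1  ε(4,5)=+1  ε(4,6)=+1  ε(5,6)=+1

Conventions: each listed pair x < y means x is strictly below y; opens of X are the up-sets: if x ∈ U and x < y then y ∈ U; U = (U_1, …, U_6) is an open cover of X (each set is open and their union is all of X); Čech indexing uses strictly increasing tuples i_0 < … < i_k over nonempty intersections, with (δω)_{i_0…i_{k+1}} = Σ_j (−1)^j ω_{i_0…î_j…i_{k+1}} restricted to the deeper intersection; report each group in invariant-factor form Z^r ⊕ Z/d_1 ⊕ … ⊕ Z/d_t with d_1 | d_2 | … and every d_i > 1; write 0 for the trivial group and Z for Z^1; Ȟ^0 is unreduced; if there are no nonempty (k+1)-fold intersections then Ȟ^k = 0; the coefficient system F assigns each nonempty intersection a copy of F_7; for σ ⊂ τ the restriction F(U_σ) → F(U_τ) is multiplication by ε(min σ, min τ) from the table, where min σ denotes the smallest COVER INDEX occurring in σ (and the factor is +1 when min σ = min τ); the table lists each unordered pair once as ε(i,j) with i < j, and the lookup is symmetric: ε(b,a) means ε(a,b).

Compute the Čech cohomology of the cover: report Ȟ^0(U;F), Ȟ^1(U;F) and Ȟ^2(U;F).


Ȟ^0(U;F) ≅ Z/7, Ȟ^1(U;F) ≅ 0, Ȟ^2(U;F) ≅ 0

nerve of the cover:
  U12={x11,x14,x22} U13={x5,x11,x18} U14={x5,x21,x24} U15={x10,x19,x21} U16={x7,x19,x22} U23={x8,x11,x17} U24={x26,x30,x31} U25={x17,x27,x30} U26={x22,x25,x31} U34={x3,x5,x15} U35={x17,x23,x28} U36={x3,x20,x23} U45={x21,x30,x32} U46={x3,x6,x31} U56={x12,x19,x23}
  U123={x11} U126={x22} U134={x5} U145={x21} U156={x19} U235={x17} U245={x30} U246={x31} U346={x3} U356={x23}
C dims 6,15,10; δ0: rk_F7 5; δ1: rk_F7 10
Ȟ^0 = (6 − 5) − 0 = 1, so Ȟ^0 ≅ Z/7
Ȟ^1 = (15 − 10) − 5 = 0, so Ȟ^1 ≅ 0
Ȟ^2 = (10 − 0) − 10 = 0, so Ȟ^2 ≅ 0


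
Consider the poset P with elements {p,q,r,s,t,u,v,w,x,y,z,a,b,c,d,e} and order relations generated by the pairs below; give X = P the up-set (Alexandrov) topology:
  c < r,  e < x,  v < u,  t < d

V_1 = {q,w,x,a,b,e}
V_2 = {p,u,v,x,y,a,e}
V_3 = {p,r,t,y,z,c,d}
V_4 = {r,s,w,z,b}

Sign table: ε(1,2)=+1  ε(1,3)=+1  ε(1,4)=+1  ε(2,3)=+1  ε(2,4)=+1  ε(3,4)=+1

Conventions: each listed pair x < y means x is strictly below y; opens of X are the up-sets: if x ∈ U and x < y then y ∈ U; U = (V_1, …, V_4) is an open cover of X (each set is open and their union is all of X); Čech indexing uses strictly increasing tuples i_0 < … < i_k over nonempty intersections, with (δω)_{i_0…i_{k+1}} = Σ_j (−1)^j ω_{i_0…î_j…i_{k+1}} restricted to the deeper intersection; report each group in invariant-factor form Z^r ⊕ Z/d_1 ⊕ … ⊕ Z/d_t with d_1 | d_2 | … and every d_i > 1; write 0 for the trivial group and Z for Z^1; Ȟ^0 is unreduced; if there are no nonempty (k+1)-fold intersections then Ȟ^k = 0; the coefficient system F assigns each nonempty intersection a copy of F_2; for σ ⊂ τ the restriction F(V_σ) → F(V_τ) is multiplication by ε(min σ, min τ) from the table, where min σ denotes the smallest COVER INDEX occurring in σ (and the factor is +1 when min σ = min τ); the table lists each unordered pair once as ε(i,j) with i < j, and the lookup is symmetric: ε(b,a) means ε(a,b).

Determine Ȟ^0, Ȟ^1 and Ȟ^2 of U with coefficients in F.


nonempty overlaps:
  V12={x,a,e} V14={w,b} V23={p,y} V34={r,z}
C dims 4,4; δ0: rk_F2 3
degree 0: 4−3−0 = 1 → Ȟ^0 ≅ Z/2
degree 1: 4−0−3 = 1 → Ȟ^1 ≅ Z/2
degree 2: 0−0−0 = 0 → Ȟ^2 ≅ 0

Ȟ^0(U;F) ≅ Z/2; Ȟ^1(U;F) ≅ Z/2; Ȟ^2(U;F) ≅ 0


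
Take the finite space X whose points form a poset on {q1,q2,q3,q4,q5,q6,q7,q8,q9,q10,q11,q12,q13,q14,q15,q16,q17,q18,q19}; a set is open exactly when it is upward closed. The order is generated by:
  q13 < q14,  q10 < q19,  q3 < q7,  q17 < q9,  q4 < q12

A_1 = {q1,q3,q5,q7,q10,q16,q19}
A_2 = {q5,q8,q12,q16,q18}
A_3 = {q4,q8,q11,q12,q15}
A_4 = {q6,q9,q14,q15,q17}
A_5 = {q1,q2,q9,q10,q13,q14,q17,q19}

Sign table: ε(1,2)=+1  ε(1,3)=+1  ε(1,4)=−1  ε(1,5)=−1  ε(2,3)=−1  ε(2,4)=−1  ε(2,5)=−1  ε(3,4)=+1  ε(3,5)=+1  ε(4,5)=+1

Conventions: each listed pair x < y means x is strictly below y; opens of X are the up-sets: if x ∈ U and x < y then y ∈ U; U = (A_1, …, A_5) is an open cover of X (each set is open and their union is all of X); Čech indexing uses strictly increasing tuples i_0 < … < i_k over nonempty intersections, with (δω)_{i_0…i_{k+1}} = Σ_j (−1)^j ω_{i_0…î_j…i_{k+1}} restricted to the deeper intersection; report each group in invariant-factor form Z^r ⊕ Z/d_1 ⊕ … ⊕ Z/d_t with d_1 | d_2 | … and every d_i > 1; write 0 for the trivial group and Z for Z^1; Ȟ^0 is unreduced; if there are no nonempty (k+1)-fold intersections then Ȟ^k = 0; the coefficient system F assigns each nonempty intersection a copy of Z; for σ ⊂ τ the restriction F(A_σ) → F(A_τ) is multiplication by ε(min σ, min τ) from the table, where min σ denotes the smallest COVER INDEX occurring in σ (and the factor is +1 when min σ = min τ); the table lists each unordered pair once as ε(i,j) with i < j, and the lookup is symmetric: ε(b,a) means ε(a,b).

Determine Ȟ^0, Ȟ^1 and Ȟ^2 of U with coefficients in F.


nonempty intersections:
  A12={q5,q16} A15={q1,q10,q19} A23={q8,q12} A34={q15} A45={q9,q14,q17}
C dims 5,5; δ0: rk 4, SNF 1^4
Ȟ^0: (5−4)−0=1 ⇒ Z
Ȟ^1: (5−0)−4=1 ⇒ Z
Ȟ^2: (0−0)−0=0 ⇒ 0

Ȟ^0 = Z, Ȟ^1 = Z and Ȟ^2 = 0


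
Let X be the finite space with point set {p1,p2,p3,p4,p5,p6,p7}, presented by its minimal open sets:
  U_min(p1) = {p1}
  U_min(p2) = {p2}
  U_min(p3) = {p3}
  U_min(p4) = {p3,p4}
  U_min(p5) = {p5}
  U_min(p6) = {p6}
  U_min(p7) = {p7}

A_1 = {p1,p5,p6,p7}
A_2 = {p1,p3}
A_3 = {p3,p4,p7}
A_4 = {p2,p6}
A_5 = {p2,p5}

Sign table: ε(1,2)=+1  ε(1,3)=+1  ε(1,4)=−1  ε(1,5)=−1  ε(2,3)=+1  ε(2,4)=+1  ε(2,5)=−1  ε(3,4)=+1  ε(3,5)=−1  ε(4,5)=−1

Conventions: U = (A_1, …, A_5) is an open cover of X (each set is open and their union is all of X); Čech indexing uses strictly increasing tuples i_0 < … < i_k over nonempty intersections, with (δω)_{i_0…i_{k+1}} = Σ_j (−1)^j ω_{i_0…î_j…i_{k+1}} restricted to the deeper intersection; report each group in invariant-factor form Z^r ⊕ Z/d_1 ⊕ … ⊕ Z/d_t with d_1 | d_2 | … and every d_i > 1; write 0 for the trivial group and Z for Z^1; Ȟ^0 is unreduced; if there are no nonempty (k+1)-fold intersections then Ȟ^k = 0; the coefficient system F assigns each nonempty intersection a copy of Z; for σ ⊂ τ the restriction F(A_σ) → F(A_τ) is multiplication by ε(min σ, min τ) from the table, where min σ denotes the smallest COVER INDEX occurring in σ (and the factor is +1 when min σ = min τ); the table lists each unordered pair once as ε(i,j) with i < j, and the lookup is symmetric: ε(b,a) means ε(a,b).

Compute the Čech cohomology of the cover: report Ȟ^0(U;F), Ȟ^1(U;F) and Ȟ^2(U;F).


nerve simplices:
  A12={p1} A13={p7} A14={p6} A15={p5} A23={p3} A45={p2}
C dims 5,6; δ0: rk 5, SNF 1^4·2
degree 0: 5−5−0 = 0 → Ȟ^0 ≅ 0
degree 1: 6−0−5 = 1 plus torsion [2] → Ȟ^1 ≅ Z ⊕ Z/2
degree 2: 0−0−0 = 0 → Ȟ^2 ≅ 0

Ȟ^0 = 0,  Ȟ^1 = Z ⊕ Z/2,  Ȟ^2 = 0


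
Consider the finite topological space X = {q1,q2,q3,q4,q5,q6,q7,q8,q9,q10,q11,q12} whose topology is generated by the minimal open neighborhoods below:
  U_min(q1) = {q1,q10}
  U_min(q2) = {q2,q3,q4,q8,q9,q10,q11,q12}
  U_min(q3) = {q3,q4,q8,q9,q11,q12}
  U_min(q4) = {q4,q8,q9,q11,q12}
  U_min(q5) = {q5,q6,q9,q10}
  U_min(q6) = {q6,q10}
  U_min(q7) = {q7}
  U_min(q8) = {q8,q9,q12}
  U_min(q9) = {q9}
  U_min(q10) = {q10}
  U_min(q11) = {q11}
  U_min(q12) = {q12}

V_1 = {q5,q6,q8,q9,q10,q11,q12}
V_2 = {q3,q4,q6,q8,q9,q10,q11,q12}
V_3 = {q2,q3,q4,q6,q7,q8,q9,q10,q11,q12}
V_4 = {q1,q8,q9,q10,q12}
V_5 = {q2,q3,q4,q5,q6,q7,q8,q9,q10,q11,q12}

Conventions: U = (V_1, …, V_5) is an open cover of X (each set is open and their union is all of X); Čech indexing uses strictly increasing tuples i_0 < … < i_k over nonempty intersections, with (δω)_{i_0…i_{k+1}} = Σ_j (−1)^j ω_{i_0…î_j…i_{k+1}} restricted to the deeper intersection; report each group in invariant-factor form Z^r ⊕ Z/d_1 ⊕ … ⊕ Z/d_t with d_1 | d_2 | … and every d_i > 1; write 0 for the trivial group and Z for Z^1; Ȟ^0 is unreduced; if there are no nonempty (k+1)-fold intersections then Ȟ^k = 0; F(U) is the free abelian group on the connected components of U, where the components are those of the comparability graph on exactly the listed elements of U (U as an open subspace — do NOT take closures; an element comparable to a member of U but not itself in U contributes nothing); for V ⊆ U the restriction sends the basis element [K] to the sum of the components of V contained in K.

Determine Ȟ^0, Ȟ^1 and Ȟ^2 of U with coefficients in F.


nonempty intersections:
  V12={q6,q8,q9,q10,q11,q12} V13={q6,q8,q9,q10,q11,q12} V14={q8,q9,q10,q12} V15={q5,q6,q8,q9,q10,q11,q12} V23={q3,q4,q6,q8,q9,q10,q11,q12} V24={q8,q9,q10,q12} V25={q3,q4,q6,q8,q9,q10,q11,q12} V34={q8,q9,q10,q12} V35={q2,q3,q4,q6,q7,q8,q9,q10,q11,q12} V45={q8,q9,q10,q12}
  V123={q6,q8,q9,q10,q11,q12} V124={q8,q9,q10,q12} V125={q6,q8,q9,q10,q11,q12} V134={q8,q9,q10,q12} V135={q6,q8,q9,q10,q11,q12} V145={q8,q9,q10,q12} V234={q8,q9,q10,q12} V235={q3,q4,q6,q8,q9,q10,q11,q12} V245={q8,q9,q10,q12} V345={q8,q9,q10,q12}
  V1234={q8,q9,q10,q12} V1235={q6,q8,q9,q10,q11,q12} V1245={q8,q9,q10,q12} V1345={q8,q9,q10,q12} V2345={q8,q9,q10,q12}
  V12345={q8,q9,q10,q12}
components per intersection:
  V1: {q5,q6,q8,q9,q10,q12} {q11}
  V2: {q3,q4,q8,q9,q11,q12} {q6,q10}
  V3: {q2,q3,q4,q6,q8,q9,q10,q11,q12} {q7}
  V4: {q1,q10} {q8,q9,q12}
  V5: {q2,q3,q4,q5,q6,q8,q9,q10,q11,q12} {q7}
  V12: {q6,q10} {q8,q9,q12} {q11}
  V13: {q6,q10} {q8,q9,q12} {q11}
  V14: {q8,q9,q12} {q10}
  V15: {q5,q6,q8,q9,q10,q12} {q11}
  V23: {q3,q4,q8,q9,q11,q12} {q6,q10}
  V24: {q8,q9,q12} {q10}
  V25: {q3,q4,q8,q9,q11,q12} {q6,q10}
  V34: {q8,q9,q12} {q10}
  V35: {q2,q3,q4,q6,q8,q9,q10,q11,q12} {q7}
  V45: {q8,q9,q12} {q10}
  V123: {q6,q10} {q8,q9,q12} {q11}
  V124: {q8,q9,q12} {q10}
  V125: {q6,q10} {q8,q9,q12} {q11}
  V134: {q8,q9,q12} {q10}
  V135: {q6,q10} {q8,q9,q12} {q11}
  V145: {q8,q9,q12} {q10}
  V234: {q8,q9,q12} {q10}
  V235: {q3,q4,q8,q9,q11,q12} {q6,q10}
  V245: {q8,q9,q12} {q10}
  V345: {q8,q9,q12} {q10}
  V1234: {q8,q9,q12} {q10}
  V1235: {q6,q10} {q8,q9,q12} {q11}
  V1245: {q8,q9,q12} {q10}
  V1345: {q8,q9,q12} {q10}
  V2345: {q8,q9,q12} {q10}
  V12345: {q8,q9,q12} {q10}
C dims 10,22,23,11; δ0: rk 8, SNF 1^8; δ1: rk 14, SNF 1^14; δ2: rk 9, SNF 1^9
Ȟ^0: (10−8)−0=2 ⇒ Z^2
Ȟ^1: (22−14)−8=0 ⇒ 0
Ȟ^2: (23−9)−14=0 ⇒ 0

Ȟ^0 ≅ Z^2; Ȟ^1 ≅ 0; Ȟ^2 ≅ 0


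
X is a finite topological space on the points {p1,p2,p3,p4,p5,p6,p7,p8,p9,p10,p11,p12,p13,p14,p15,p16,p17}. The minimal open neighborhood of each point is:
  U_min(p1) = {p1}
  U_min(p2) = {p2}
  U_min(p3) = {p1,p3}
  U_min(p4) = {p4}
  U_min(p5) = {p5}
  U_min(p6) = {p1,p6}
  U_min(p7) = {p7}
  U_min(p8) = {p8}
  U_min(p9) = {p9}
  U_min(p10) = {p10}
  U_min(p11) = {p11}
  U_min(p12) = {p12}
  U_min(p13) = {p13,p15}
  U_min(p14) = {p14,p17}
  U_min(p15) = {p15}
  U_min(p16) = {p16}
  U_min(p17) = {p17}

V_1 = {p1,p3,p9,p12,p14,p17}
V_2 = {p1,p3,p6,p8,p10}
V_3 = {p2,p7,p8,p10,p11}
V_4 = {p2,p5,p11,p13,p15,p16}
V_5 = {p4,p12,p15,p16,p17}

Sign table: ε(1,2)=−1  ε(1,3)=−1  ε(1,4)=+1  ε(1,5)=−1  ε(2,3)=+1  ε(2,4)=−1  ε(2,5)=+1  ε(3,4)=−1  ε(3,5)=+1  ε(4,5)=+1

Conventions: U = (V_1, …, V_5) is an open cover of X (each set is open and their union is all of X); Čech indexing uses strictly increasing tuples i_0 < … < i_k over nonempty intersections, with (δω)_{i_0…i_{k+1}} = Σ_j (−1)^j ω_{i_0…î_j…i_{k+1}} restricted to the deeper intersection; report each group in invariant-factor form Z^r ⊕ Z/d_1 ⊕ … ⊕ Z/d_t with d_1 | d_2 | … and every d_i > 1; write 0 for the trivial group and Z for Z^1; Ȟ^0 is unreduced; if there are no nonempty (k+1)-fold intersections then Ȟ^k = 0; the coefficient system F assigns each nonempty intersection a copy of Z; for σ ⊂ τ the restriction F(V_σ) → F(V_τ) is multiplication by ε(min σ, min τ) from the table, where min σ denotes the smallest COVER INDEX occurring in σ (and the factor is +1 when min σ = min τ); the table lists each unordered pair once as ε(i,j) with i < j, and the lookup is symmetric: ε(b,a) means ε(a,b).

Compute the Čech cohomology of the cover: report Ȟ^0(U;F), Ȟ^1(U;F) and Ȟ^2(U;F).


intersection data:
  V12={p1,p3} V15={p12,p17} V23={p8,p10} V34={p2,p11} V45={p15,p16}
C dims 5,5; δ0: rk 5, SNF 1^4·2
Ȟ^0 = (5 − 5) − 0 = 0, so Ȟ^0 ≅ 0
Ȟ^1 = (5 − 0) − 5 = 0 plus torsion [2], so Ȟ^1 ≅ Z/2
Ȟ^2 = (0 − 0) − 0 = 0, so Ȟ^2 ≅ 0

Ȟ^0(U;F) ≅ 0; Ȟ^1(U;F) ≅ Z/2; Ȟ^2(U;F) ≅ 0


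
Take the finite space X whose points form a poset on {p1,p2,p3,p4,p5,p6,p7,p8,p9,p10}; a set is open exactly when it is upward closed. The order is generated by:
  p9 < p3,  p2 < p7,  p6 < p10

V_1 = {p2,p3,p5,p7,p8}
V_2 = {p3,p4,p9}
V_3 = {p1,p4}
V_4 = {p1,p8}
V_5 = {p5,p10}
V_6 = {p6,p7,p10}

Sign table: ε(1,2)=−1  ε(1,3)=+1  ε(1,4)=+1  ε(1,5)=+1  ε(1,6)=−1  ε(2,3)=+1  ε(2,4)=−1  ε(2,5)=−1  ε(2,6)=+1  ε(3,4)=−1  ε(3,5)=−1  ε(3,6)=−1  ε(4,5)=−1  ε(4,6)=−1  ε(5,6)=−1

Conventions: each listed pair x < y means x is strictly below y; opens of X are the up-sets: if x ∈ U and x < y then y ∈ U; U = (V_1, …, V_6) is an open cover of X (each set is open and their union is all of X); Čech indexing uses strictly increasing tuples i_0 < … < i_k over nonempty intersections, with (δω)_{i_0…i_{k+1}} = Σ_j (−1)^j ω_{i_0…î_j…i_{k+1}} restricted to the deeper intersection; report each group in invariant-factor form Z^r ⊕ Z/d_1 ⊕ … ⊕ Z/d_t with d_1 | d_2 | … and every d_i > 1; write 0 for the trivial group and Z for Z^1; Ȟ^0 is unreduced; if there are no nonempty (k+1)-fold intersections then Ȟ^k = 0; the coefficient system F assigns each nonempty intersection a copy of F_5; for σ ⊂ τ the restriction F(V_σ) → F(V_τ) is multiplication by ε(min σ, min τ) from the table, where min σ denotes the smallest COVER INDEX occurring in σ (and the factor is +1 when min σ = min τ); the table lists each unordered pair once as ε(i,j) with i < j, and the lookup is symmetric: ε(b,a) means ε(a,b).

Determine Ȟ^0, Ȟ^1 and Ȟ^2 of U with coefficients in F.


Ȟ^0(U;F) ≅ Z/5; Ȟ^1(U;F) ≅ Z/5 ⊕ Z/5; Ȟ^2(U;F) ≅ 0

nerve of the cover:
  V12={p3} V14={p8} V15={p5} V16={p7} V23={p4} V34={p1} V56={p10}
C dims 6,7; δ0: rk_F5 5
Ȟ^0 = (6 − 5) − 0 = 1, so Ȟ^0 ≅ Z/5
Ȟ^1 = (7 − 0) − 5 = 2, so Ȟ^1 ≅ Z/5 ⊕ Z/5
Ȟ^2 = (0 − 0) − 0 = 0, so Ȟ^2 ≅ 0


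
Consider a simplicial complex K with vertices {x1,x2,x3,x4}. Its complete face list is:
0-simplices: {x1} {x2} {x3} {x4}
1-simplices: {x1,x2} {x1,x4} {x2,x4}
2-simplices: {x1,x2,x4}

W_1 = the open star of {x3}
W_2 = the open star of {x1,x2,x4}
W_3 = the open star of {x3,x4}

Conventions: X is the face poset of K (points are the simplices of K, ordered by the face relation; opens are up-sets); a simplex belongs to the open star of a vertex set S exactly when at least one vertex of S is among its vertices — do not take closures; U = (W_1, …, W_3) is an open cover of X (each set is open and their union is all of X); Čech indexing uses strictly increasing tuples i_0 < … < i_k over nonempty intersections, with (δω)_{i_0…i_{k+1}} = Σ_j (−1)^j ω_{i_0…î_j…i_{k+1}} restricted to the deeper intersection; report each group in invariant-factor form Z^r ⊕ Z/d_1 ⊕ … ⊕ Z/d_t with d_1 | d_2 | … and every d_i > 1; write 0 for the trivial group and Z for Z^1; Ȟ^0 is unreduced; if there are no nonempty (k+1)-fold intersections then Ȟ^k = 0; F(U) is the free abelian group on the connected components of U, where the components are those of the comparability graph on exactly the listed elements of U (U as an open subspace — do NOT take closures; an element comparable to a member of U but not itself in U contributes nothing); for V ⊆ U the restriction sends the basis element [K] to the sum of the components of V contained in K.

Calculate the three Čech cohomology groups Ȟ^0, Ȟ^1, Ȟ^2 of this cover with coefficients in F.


Ȟ^0 ≅ Z^2, Ȟ^1 ≅ 0 and Ȟ^2 ≅ 0

nonempty intersections:
  W1={{x3}} W2={{x1},{x2},{x4},{x1,x2},{x1,x4},{x2,x4},{x1,x2,x4}} W3={{x3},{x4},{x1,x4},{x2,x4},{x1,x2,x4}}
  W13={{x3}} W23={{x4},{x1,x4},{x2,x4},{x1,x2,x4}}
components per intersection:
  W1: {{x3}}
  W2: {{x1},{x2},{x4},{x1,x2},{x1,x4},{x2,x4},{x1,x2,x4}}
  W3: {{x3}} {{x4},{x1,x4},{x2,x4},{x1,x2,x4}}
  W13: {{x3}}
  W23: {{x4},{x1,x4},{x2,x4},{x1,x2,x4}}
C dims 4,2; δ0: rk 2, SNF 1^2
Ȟ^0: (4−2)−0=2 ⇒ Z^2
Ȟ^1: (2−0)−2=0 ⇒ 0
Ȟ^2: (0−0)−0=0 ⇒ 0


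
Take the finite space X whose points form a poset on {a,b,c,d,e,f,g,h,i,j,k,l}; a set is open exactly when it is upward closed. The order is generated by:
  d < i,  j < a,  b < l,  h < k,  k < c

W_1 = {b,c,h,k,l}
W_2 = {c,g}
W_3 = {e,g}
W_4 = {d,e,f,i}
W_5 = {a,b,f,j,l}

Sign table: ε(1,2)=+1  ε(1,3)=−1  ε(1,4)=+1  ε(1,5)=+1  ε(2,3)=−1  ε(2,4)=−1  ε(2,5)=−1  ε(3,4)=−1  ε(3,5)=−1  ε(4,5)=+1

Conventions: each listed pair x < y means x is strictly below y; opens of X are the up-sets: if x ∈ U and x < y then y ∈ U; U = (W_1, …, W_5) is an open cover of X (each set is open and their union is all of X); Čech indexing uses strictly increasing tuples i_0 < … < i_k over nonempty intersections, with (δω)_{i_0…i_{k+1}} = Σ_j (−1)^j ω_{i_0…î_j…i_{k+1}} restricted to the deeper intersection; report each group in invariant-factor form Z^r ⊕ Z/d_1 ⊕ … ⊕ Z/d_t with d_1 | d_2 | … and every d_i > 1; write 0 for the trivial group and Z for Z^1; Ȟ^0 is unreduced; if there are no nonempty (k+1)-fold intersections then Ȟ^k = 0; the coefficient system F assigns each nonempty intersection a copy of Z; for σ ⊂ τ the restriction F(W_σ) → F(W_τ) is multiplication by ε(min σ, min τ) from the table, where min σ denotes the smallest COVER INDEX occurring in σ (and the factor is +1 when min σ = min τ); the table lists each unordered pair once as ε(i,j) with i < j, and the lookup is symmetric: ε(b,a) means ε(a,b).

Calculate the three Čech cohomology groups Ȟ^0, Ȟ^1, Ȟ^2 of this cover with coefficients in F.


nonempty overlaps:
  W12={c} W15={b,l} W23={g} W34={e} W45={f}
C dims 5,5; δ0: rk 4, SNF 1^4
degree 0: 5−4−0 = 1 → Ȟ^0 ≅ Z
degree 1: 5−0−4 = 1 → Ȟ^1 ≅ Z
degree 2: 0−0−0 = 0 → Ȟ^2 ≅ 0

Ȟ^0(U;F) ≅ Z, Ȟ^1(U;F) ≅ Z and Ȟ^2(U;F) ≅ 0


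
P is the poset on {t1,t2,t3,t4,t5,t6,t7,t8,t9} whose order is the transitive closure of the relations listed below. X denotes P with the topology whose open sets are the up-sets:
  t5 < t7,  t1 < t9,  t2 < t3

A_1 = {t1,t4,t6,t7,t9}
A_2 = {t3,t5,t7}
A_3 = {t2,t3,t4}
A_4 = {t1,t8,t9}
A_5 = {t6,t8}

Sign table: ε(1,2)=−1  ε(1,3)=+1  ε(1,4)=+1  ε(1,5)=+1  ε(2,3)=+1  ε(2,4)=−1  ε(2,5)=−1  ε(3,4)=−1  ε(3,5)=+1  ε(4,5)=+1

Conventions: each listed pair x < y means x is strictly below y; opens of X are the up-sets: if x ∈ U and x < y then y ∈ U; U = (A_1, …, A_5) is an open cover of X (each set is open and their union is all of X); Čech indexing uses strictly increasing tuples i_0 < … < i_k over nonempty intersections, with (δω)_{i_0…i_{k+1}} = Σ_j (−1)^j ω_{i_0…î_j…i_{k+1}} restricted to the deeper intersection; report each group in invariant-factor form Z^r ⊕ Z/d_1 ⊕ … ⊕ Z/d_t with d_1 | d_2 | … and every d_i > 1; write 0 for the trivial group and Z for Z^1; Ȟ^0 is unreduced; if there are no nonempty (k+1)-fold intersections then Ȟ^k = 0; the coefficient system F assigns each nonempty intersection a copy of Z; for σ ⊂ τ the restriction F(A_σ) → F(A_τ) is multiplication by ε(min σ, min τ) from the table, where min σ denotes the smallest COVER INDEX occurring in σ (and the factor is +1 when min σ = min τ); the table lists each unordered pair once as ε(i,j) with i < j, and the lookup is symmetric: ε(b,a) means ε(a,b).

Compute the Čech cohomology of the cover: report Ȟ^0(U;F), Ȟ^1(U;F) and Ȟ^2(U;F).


Ȟ^0 = 0,  Ȟ^1 = Z ⊕ Z/2,  Ȟ^2 = 0

nerve of the cover:
  A12={t7} A13={t4} A14={t1,t9} A15={t6} A23={t3} A45={t8}
C dims 5,6; δ0: rk 5, SNF 1^4·2
Ȟ^0 = (5 − 5) − 0 = 0, so Ȟ^0 ≅ 0
Ȟ^1 = (6 − 0) − 5 = 1 plus torsion [2], so Ȟ^1 ≅ Z ⊕ Z/2
Ȟ^2 = (0 − 0) − 0 = 0, so Ȟ^2 ≅ 0


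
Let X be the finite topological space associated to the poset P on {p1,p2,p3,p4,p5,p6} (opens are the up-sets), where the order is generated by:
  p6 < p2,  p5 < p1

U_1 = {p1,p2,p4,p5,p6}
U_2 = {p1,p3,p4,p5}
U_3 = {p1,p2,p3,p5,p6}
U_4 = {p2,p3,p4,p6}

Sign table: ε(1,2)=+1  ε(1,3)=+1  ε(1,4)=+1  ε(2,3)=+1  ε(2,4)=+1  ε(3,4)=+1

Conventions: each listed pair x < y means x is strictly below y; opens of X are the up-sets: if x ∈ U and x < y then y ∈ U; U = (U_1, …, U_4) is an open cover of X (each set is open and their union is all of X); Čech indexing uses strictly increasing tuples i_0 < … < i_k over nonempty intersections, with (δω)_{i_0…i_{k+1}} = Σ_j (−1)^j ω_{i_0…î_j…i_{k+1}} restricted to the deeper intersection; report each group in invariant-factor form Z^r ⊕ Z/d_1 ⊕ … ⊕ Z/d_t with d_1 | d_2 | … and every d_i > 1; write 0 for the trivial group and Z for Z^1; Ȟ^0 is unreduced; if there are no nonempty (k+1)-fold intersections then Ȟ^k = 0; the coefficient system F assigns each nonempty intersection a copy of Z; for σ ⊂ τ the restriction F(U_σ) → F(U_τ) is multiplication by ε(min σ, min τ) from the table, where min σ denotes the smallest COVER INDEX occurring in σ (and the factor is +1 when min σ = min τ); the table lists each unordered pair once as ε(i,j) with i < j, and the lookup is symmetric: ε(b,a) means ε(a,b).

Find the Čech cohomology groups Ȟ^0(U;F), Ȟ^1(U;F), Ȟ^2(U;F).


Ȟ^0 = Z, Ȟ^1 = 0 and Ȟ^2 = Z

cover nerve:
  U12={p1,p4,p5} U13={p1,p2,p5,p6} U14={p2,p4,p6} U23={p1,p3,p5} U24={p3,p4} U34={p2,p3,p6}
  U123={p1,p5} U124={p4} U134={p2,p6} U234={p3}
C dims 4,6,4; δ0: rk 3, SNF 1^3; δ1: rk 3, SNF 1^3
Ȟ^0: (4−3)−0=1 ⇒ Z
Ȟ^1: (6−3)−3=0 ⇒ 0
Ȟ^2: (4−0)−3=1 ⇒ Z


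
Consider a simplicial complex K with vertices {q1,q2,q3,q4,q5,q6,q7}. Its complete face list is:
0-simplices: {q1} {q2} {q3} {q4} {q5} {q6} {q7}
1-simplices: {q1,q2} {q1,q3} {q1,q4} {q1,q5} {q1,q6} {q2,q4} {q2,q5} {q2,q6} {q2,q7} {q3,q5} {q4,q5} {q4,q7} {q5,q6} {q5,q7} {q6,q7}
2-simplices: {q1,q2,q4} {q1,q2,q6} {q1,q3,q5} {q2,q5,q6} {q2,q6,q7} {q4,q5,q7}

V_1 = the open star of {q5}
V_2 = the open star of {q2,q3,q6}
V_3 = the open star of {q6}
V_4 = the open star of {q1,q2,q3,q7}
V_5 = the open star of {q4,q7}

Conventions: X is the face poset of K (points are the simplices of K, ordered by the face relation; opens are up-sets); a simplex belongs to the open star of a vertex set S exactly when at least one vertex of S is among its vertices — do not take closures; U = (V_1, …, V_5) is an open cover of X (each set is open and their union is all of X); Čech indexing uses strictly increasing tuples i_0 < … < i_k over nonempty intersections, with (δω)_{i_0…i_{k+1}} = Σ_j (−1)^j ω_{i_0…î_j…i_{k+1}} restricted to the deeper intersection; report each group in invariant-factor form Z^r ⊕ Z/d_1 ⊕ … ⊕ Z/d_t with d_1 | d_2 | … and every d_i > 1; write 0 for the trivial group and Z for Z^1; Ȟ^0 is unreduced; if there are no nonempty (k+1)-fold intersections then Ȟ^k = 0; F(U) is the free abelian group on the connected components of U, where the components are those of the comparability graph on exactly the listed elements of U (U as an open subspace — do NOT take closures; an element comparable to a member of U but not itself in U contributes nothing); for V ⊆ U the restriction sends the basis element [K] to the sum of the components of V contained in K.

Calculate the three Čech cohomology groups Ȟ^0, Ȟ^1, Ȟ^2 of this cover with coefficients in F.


Ȟ^0 ≅ Z, Ȟ^1 ≅ Z^3 and Ȟ^2 ≅ 0

nonempty intersections:
  V1={{q5},{q1,q5},{q2,q5},{q3,q5},{q4,q5},{q5,q6},{q5,q7},{q1,q3,q5},{q2,q5,q6},{q4,q5,q7}} V2={{q2},{q3},{q6},{q1,q2},{q1,q3},{q1,q6},{q2,q4},{q2,q5},{q2,q6},{q2,q7},{q3,q5},{q5,q6},{q6,q7},{q1,q2,q4},{q1,q2,q6},{q1,q3,q5},{q2,q5,q6},{q2,q6,q7}} V3={{q6},{q1,q6},{q2,q6},{q5,q6},{q6,q7},{q1,q2,q6},{q2,q5,q6},{q2,q6,q7}} V4={{q1},{q2},{q3},{q7},{q1,q2},{q1,q3},{q1,q4},{q1,q5},{q1,q6},{q2,q4},{q2,q5},{q2,q6},{q2,q7},{q3,q5},{q4,q7},{q5,q7},{q6,q7},{q1,q2,q4},{q1,q2,q6},{q1,q3,q5},{q2,q5,q6},{q2,q6,q7},{q4,q5,q7}} V5={{q4},{q7},{q1,q4},{q2,q4},{q2,q7},{q4,q5},{q4,q7},{q5,q7},{q6,q7},{q1,q2,q4},{q2,q6,q7},{q4,q5,q7}}
  V12={{q2,q5},{q3,q5},{q5,q6},{q1,q3,q5},{q2,q5,q6}} V13={{q5,q6},{q2,q5,q6}} V14={{q1,q5},{q2,q5},{q3,q5},{q5,q7},{q1,q3,q5},{q2,q5,q6},{q4,q5,q7}} V15={{q4,q5},{q5,q7},{q4,q5,q7}} V23={{q6},{q1,q6},{q2,q6},{q5,q6},{q6,q7},{q1,q2,q6},{q2,q5,q6},{q2,q6,q7}} V24={{q2},{q3},{q1,q2},{q1,q3},{q1,q6},{q2,q4},{q2,q5},{q2,q6},{q2,q7},{q3,q5},{q6,q7},{q1,q2,q4},{q1,q2,q6},{q1,q3,q5},{q2,q5,q6},{q2,q6,q7}} V25={{q2,q4},{q2,q7},{q6,q7},{q1,q2,q4},{q2,q6,q7}} V34={{q1,q6},{q2,q6},{q6,q7},{q1,q2,q6},{q2,q5,q6},{q2,q6,q7}} V35={{q6,q7},{q2,q6,q7}} V45={{q7},{q1,q4},{q2,q4},{q2,q7},{q4,q7},{q5,q7},{q6,q7},{q1,q2,q4},{q2,q6,q7},{q4,q5,q7}}
  V123={{q5,q6},{q2,q5,q6}} V124={{q2,q5},{q3,q5},{q1,q3,q5},{q2,q5,q6}} V134={{q2,q5,q6}} V145={{q5,q7},{q4,q5,q7}} V234={{q1,q6},{q2,q6},{q6,q7},{q1,q2,q6},{q2,q5,q6},{q2,q6,q7}} V235={{q6,q7},{q2,q6,q7}} V245={{q2,q4},{q2,q7},{q6,q7},{q1,q2,q4},{q2,q6,q7}} V345={{q6,q7},{q2,q6,q7}}
  V1234={{q2,q5,q6}} V2345={{q6,q7},{q2,q6,q7}}
components per intersection:
  V1: {{q5},{q1,q5},{q2,q5},{q3,q5},{q4,q5},{q5,q6},{q5,q7},{q1,q3,q5},{q2,q5,q6},{q4,q5,q7}}
  V2: {{q2},{q6},{q1,q2},{q1,q6},{q2,q4},{q2,q5},{q2,q6},{q2,q7},{q5,q6},{q6,q7},{q1,q2,q4},{q1,q2,q6},{q2,q5,q6},{q2,q6,q7}} {{q3},{q1,q3},{q3,q5},{q1,q3,q5}}
  V3: {{q6},{q1,q6},{q2,q6},{q5,q6},{q6,q7},{q1,q2,q6},{q2,q5,q6},{q2,q6,q7}}
  V4: {{q1},{q2},{q3},{q7},{q1,q2},{q1,q3},{q1,q4},{q1,q5},{q1,q6},{q2,q4},{q2,q5},{q2,q6},{q2,q7},{q3,q5},{q4,q7},{q5,q7},{q6,q7},{q1,q2,q4},{q1,q2,q6},{q1,q3,q5},{q2,q5,q6},{q2,q6,q7},{q4,q5,q7}}
  V5: {{q4},{q7},{q1,q4},{q2,q4},{q2,q7},{q4,q5},{q4,q7},{q5,q7},{q6,q7},{q1,q2,q4},{q2,q6,q7},{q4,q5,q7}}
  V12: {{q2,q5},{q5,q6},{q2,q5,q6}} {{q3,q5},{q1,q3,q5}}
  V13: {{q5,q6},{q2,q5,q6}}
  V14: {{q1,q5},{q3,q5},{q1,q3,q5}} {{q2,q5},{q2,q5,q6}} {{q5,q7},{q4,q5,q7}}
  V15: {{q4,q5},{q5,q7},{q4,q5,q7}}
  V23: {{q6},{q1,q6},{q2,q6},{q5,q6},{q6,q7},{q1,q2,q6},{q2,q5,q6},{q2,q6,q7}}
  V24: {{q2},{q1,q2},{q1,q6},{q2,q4},{q2,q5},{q2,q6},{q2,q7},{q6,q7},{q1,q2,q4},{q1,q2,q6},{q2,q5,q6},{q2,q6,q7}} {{q3},{q1,q3},{q3,q5},{q1,q3,q5}}
  V25: {{q2,q4},{q1,q2,q4}} {{q2,q7},{q6,q7},{q2,q6,q7}}
  V34: {{q1,q6},{q2,q6},{q6,q7},{q1,q2,q6},{q2,q5,q6},{q2,q6,q7}}
  V35: {{q6,q7},{q2,q6,q7}}
  V45: {{q7},{q2,q7},{q4,q7},{q5,q7},{q6,q7},{q2,q6,q7},{q4,q5,q7}} {{q1,q4},{q2,q4},{q1,q2,q4}}
  V123: {{q5,q6},{q2,q5,q6}}
  V124: {{q2,q5},{q2,q5,q6}} {{q3,q5},{q1,q3,q5}}
  V134: {{q2,q5,q6}}
  V145: {{q5,q7},{q4,q5,q7}}
  V234: {{q1,q6},{q2,q6},{q6,q7},{q1,q2,q6},{q2,q5,q6},{q2,q6,q7}}
  V235: {{q6,q7},{q2,q6,q7}}
  V245: {{q2,q4},{q1,q2,q4}} {{q2,q7},{q6,q7},{q2,q6,q7}}
  V345: {{q6,q7},{q2,q6,q7}}
  V1234: {{q2,q5,q6}}
  V2345: {{q6,q7},{q2,q6,q7}}
C dims 6,16,10,2; δ0: rk 5, SNF 1^5; δ1: rk 8, SNF 1^8; δ2: rk 2, SNF 1^2
Ȟ^0: (6−5)−0=1 ⇒ Z
Ȟ^1: (16−8)−5=3 ⇒ Z^3
Ȟ^2: (10−2)−8=0 ⇒ 0


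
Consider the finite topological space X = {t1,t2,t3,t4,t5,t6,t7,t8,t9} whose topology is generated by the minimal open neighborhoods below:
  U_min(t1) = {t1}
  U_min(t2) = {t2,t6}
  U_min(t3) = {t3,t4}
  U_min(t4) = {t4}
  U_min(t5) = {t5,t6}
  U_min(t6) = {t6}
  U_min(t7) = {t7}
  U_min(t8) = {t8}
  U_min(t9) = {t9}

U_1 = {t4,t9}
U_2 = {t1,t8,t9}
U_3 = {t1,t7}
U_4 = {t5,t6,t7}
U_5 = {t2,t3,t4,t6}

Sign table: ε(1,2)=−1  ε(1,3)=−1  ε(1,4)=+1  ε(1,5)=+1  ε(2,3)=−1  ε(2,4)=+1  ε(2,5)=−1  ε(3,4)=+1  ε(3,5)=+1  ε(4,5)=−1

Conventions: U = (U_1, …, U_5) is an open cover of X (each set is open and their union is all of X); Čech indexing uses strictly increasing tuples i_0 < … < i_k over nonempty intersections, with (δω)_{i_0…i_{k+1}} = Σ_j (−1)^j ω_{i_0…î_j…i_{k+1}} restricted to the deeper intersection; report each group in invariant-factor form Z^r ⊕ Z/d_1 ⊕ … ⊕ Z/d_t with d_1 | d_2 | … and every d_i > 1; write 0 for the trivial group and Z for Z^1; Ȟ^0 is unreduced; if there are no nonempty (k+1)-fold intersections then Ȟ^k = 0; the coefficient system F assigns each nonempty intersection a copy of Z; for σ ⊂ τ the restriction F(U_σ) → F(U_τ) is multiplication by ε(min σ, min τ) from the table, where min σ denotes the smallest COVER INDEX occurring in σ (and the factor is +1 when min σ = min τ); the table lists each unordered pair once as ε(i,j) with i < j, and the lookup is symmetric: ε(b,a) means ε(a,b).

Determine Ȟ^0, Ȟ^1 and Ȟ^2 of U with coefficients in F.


nerve of the cover:
  U12={t9} U15={t4} U23={t1} U34={t7} U45={t6}
C dims 5,5; δ0: rk 5, SNF 1^4·2
Ȟ^0 = (5 − 5) − 0 = 0, so Ȟ^0 ≅ 0
Ȟ^1 = (5 − 0) − 5 = 0 plus torsion [2], so Ȟ^1 ≅ Z/2
Ȟ^2 = (0 − 0) − 0 = 0, so Ȟ^2 ≅ 0

Ȟ^0(U;F) ≅ 0, Ȟ^1(U;F) ≅ Z/2 and Ȟ^2(U;F) ≅ 0


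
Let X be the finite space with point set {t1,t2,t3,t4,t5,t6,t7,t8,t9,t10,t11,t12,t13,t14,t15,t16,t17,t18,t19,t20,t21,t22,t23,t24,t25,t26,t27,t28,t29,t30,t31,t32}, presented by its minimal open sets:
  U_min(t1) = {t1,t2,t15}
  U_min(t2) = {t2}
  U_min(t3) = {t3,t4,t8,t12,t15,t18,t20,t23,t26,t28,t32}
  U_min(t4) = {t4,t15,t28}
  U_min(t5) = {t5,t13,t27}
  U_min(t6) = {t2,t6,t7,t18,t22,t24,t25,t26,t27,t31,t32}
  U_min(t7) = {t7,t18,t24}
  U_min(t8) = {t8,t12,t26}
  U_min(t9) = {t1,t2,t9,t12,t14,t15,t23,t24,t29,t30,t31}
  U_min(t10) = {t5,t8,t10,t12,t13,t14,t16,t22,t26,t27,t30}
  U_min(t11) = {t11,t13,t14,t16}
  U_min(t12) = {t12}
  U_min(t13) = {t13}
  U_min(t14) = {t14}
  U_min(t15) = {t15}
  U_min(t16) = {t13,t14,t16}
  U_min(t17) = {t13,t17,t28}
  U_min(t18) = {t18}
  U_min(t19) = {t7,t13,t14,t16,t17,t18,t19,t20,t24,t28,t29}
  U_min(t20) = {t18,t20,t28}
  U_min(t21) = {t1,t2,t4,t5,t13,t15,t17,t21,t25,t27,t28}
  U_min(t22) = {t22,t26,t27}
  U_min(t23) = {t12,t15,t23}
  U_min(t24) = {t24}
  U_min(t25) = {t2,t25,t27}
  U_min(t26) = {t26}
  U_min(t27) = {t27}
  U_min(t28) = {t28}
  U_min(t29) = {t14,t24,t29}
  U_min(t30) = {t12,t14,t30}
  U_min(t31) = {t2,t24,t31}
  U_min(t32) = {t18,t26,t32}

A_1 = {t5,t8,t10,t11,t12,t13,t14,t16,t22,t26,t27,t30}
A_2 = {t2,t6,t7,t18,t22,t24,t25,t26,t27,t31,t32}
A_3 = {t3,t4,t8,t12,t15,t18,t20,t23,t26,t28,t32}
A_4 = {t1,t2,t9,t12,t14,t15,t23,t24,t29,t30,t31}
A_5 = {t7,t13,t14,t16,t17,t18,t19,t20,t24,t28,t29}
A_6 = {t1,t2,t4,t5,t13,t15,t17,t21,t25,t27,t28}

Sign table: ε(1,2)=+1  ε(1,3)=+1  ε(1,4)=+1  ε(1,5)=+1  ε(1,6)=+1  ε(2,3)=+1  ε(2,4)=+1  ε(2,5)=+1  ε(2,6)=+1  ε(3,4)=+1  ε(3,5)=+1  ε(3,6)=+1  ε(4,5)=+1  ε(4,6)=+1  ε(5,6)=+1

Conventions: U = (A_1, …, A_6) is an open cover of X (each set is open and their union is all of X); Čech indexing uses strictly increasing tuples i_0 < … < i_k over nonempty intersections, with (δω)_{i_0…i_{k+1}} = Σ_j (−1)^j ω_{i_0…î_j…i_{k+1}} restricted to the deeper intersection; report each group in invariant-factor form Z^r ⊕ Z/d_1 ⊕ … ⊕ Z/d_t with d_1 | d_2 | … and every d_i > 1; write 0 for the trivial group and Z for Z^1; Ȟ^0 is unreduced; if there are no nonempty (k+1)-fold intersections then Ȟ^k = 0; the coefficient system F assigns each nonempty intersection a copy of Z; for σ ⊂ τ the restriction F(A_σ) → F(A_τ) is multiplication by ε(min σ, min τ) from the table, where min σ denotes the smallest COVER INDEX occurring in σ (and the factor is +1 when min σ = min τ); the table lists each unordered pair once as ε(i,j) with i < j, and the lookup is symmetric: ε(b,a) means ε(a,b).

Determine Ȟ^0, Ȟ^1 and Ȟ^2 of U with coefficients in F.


nerve of the cover:
  A12={t22,t26,t27} A13={t8,t12,t26} A14={t12,t14,t30} A15={t13,t14,t16} A16={t5,t13,t27} A23={t18,t26,t32} A24={t2,t24,t31} A25={t7,t18,t24} A26={t2,t25,t27} A34={t12,t15,t23} A35={t18,t20,t28} A36={t4,t15,t28} A45={t14,t24,t29} A46={t1,t2,t15} A56={t13,t17,t28}
  A123={t26} A126={t27} A134={t12} A145={t14} A156={t13} A235={t18} A245={t24} A246={t2} A346={t15} A356={t28}
C dims 6,15,10; δ0: rk 5, SNF 1^5; δ1: rk 10, SNF 1^9·2
Ȟ^0 = (6 − 5) − 0 = 1, so Ȟ^0 ≅ Z
Ȟ^1 = (15 − 10) − 5 = 0, so Ȟ^1 ≅ 0
Ȟ^2 = (10 − 0) − 10 = 0 plus torsion [2], so Ȟ^2 ≅ Z/2

Ȟ^0 ≅ Z; Ȟ^1 ≅ 0; Ȟ^2 ≅ Z/2


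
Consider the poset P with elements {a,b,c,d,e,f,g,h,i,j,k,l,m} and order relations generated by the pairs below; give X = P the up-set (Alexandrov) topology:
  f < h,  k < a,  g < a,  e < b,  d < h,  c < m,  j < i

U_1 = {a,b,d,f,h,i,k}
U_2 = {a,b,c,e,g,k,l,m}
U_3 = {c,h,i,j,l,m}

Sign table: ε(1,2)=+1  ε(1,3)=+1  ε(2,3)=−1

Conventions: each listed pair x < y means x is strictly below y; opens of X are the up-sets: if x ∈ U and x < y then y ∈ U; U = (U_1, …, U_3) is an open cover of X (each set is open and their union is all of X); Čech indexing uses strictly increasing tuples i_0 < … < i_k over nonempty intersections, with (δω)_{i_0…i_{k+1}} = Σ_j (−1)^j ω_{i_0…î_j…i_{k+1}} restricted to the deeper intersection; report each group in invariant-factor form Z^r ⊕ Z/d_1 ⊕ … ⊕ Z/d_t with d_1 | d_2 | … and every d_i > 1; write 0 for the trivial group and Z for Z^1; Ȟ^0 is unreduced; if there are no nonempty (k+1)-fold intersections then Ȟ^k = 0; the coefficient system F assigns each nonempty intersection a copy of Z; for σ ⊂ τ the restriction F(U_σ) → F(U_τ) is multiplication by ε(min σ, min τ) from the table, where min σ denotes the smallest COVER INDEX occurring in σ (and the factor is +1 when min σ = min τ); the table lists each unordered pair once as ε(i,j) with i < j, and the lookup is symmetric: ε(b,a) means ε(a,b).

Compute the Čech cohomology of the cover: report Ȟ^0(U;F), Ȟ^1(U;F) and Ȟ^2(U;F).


Ȟ^0(U;F) ≅ 0,  Ȟ^1(U;F) ≅ Z/2,  Ȟ^2(U;F) ≅ 0

nerve of the cover:
  U12={a,b,k} U13={h,i} U23={c,l,m}
C dims 3,3; δ0: rk 3, SNF 1^2·2
Ȟ^0 = (3 − 3) − 0 = 0, so Ȟ^0 ≅ 0
Ȟ^1 = (3 − 0) − 3 = 0 plus torsion [2], so Ȟ^1 ≅ Z/2
Ȟ^2 = (0 − 0) − 0 = 0, so Ȟ^2 ≅ 0


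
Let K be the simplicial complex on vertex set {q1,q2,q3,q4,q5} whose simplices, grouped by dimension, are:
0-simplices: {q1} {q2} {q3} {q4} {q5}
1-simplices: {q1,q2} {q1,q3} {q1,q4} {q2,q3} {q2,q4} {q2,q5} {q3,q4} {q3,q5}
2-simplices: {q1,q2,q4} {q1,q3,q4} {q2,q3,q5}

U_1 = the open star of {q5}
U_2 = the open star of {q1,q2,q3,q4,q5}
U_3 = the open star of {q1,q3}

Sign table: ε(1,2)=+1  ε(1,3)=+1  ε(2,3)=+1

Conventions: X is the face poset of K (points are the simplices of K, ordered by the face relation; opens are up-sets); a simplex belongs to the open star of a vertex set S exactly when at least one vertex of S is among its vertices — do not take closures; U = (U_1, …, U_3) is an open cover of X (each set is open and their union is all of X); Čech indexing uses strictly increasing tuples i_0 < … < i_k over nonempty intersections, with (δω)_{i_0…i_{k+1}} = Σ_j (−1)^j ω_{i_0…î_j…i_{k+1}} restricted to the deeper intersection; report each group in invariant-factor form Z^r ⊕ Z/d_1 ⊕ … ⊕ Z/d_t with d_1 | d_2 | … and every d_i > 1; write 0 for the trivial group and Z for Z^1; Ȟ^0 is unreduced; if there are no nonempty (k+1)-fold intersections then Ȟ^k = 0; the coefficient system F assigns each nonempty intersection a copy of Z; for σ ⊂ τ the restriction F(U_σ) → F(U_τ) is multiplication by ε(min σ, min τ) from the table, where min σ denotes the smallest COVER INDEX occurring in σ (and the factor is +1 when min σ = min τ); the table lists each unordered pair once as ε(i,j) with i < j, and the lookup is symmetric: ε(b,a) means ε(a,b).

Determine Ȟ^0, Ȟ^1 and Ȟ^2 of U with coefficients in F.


Ȟ^0 ≅ Z; Ȟ^1 ≅ 0; Ȟ^2 ≅ 0

intersection data:
  U1={{q5},{q2,q5},{q3,q5},{q2,q3,q5}} U2={{q1},{q2},{q3},{q4},{q5},{q1,q2},{q1,q3},{q1,q4},{q2,q3},{q2,q4},{q2,q5},{q3,q4},{q3,q5},{q1,q2,q4},{q1,q3,q4},{q2,q3,q5}} U3={{q1},{q3},{q1,q2},{q1,q3},{q1,q4},{q2,q3},{q3,q4},{q3,q5},{q1,q2,q4},{q1,q3,q4},{q2,q3,q5}}
  U12={{q5},{q2,q5},{q3,q5},{q2,q3,q5}} U13={{q3,q5},{q2,q3,q5}} U23={{q1},{q3},{q1,q2},{q1,q3},{q1,q4},{q2,q3},{q3,q4},{q3,q5},{q1,q2,q4},{q1,q3,q4},{q2,q3,q5}}
  U123={{q3,q5},{q2,q3,q5}}
C dims 3,3,1; δ0: rk 2, SNF 1^2; δ1: rk 1, SNF 1^1
Ȟ^0 = (3 − 2) − 0 = 1, so Ȟ^0 ≅ Z
Ȟ^1 = (3 − 1) − 2 = 0, so Ȟ^1 ≅ 0
Ȟ^2 = (1 − 0) − 1 = 0, so Ȟ^2 ≅ 0


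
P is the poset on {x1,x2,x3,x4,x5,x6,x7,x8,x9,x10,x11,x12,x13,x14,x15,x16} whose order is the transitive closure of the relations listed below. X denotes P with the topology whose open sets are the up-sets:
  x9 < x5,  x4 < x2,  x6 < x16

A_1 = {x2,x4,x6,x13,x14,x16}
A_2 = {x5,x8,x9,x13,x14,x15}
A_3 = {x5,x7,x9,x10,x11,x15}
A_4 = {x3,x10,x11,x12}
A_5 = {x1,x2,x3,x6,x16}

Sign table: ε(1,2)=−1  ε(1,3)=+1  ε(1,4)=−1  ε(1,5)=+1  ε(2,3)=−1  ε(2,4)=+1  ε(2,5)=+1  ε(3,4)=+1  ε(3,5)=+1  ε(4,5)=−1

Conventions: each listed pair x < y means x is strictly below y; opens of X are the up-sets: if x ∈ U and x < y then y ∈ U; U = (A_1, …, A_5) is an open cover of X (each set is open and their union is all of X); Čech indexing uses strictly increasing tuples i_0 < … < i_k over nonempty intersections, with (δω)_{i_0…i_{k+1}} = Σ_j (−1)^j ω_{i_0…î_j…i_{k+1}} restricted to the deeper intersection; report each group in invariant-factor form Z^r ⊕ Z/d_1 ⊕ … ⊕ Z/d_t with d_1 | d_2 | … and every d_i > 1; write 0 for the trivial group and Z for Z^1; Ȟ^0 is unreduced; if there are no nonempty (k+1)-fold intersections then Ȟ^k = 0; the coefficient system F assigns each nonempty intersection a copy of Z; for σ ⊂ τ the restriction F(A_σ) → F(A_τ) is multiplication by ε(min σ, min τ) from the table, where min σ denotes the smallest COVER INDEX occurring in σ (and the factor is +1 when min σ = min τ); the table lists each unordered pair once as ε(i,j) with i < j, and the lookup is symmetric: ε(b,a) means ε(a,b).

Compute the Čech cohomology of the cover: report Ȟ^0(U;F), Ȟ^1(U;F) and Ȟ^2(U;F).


nonempty overlaps:
  A12={x13,x14} A15={x2,x6,x16} A23={x5,x9,x15} A34={x10,x11} A45={x3}
C dims 5,5; δ0: rk 5, SNF 1^4·2
degree 0: 5−5−0 = 0 → Ȟ^0 ≅ 0
degree 1: 5−0−5 = 0 plus torsion [2] → Ȟ^1 ≅ Z/2
degree 2: 0−0−0 = 0 → Ȟ^2 ≅ 0

Ȟ^0(U;F) ≅ 0, Ȟ^1(U;F) ≅ Z/2, Ȟ^2(U;F) ≅ 0


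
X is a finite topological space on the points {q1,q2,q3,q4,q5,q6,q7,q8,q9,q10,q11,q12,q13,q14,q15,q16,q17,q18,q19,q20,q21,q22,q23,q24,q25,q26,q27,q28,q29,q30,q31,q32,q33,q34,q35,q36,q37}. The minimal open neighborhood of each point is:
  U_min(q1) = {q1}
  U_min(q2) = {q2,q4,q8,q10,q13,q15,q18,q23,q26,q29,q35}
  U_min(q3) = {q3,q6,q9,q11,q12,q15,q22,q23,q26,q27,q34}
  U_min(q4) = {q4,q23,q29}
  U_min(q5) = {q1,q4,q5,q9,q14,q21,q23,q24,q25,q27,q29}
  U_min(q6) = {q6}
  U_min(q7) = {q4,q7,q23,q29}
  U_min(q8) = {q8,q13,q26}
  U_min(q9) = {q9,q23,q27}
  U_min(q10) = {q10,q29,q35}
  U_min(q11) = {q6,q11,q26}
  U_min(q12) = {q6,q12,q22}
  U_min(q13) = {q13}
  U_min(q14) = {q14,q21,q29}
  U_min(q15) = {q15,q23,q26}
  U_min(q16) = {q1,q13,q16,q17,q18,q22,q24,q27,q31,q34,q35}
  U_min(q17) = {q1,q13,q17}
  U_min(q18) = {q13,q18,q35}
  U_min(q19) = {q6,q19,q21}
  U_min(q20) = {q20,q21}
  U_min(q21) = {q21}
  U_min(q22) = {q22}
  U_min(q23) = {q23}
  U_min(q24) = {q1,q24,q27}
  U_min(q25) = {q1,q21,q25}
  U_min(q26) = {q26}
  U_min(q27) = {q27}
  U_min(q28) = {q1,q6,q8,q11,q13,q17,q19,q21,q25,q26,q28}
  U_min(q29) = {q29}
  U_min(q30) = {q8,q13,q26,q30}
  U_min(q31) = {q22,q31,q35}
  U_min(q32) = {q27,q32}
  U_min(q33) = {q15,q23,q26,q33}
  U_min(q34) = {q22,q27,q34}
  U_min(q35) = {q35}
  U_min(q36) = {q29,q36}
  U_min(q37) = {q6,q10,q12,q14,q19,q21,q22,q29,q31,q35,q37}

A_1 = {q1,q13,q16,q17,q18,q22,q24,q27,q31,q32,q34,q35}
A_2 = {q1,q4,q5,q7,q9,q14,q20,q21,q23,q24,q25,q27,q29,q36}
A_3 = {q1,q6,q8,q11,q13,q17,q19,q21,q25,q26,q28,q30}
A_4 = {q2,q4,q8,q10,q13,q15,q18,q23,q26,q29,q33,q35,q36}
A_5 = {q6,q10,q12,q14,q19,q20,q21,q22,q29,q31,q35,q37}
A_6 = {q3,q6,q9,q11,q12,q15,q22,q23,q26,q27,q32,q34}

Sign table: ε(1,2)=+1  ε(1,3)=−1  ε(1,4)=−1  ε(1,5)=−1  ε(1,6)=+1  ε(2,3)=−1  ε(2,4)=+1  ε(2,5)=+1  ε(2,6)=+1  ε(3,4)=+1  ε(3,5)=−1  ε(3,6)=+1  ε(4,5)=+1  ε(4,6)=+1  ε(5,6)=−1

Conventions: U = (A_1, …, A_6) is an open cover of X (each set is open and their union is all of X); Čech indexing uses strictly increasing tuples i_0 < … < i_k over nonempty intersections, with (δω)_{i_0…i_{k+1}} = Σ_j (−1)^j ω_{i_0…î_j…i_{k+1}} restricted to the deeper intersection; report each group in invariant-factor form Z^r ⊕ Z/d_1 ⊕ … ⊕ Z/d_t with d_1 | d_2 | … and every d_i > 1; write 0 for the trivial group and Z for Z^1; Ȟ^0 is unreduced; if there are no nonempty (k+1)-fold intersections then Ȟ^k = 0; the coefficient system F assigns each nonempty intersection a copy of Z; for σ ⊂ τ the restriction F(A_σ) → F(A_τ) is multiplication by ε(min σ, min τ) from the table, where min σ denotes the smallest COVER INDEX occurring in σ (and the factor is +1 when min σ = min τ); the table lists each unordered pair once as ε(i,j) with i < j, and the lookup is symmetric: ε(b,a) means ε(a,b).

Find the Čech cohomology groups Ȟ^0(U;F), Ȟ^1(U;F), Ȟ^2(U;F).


Ȟ^0 = 0, Ȟ^1 = Z/2 and Ȟ^2 = Z

nonempty intersections:
  A12={q1,q24,q27} A13={q1,q13,q17} A14={q13,q18,q35} A15={q22,q31,q35} A16={q22,q27,q32,q34} A23={q1,q21,q25} A24={q4,q23,q29,q36} A25={q14,q20,q21,q29} A26={q9,q23,q27} A34={q8,q13,q26} A35={q6,q19,q21} A36={q6,q11,q26} A45={q10,q29,q35} A46={q15,q23,q26} A56={q6,q12,q22}
  A123={q1} A126={q27} A134={q13} A145={q35} A156={q22} A235={q21} A245={q29} A246={q23} A346={q26} A356={q6}
C dims 6,15,10; δ0: rk 6, SNF 1^5·2; δ1: rk 9, SNF 1^9
Ȟ^0: (6−6)−0=0 ⇒ 0
Ȟ^1: (15−9)−6=0 plus torsion [2] ⇒ Z/2
Ȟ^2: (10−0)−9=1 ⇒ Z
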